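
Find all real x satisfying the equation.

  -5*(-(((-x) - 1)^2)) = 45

Step 1. [-5*(-(((-x) - 1)^2)) = 45] -5 out front; divide by -5. So div: -(((-x) - 1)^2) = -9.
Step 2. [-(((-x) - 1)^2) = -9] leading − — multiply by −1. So neg: ((-x) - 1)^2 = 9.
Step 3. [((-x) - 1)^2 = 9] √ both sides: 9 ≥ 0 gives two branches, so sqrt: (-x) - 1 = 3 or -3.
Step 4. [(-x) - 1 = 3 or -3] add 1: x sits inside (… - 1) ⇒ sub: -x = 4 or -2.
Step 5. [-x = 4 or -2] LHS negated; negate both sides, so neg: x = -4 or 2.

Answer: x ∈ {-4, 2}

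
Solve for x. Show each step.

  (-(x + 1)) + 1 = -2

Step 1. [(-(x + 1)) + 1 = -2] peel the +1: subtract 1 from each side ⇒ sub: -(x + 1) = -3.
Step 2. [-(x + 1) = -3] leading − — multiply by −1 ⇒ neg: x + 1 = 3.
Step 3. [x + 1 = 3] peel the +1: subtract 1 from each side, so sub: x = 2.

Answer: x ∈ {2}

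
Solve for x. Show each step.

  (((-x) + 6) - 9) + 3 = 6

Step 1. [(((-x) + 6) - 9) + 3 = 6] the outer +3 inverts by subtracting 3, so sub: ((-x) + 6) - 9 = 3.
Step 2. [((-x) + 6) - 9 = 3] the outer -9 inverts by adding 9 ⇒ sub: (-x) + 6 = 12.
Step 3. [(-x) + 6 = 12] subtract 6: x sits inside (… + 6) ⇒ sub: -x = 6.
Step 4. [-x = 6] LHS negated; negate both sides. So neg: x = -6.

Answer: x ∈ {-6}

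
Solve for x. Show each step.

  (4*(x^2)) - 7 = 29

Step 1. [(4*(x^2)) - 7 = 29] 7 comes off first (add 7), so sub: 4*(x^2) = 36.
Step 2. [4*(x^2) = 36] leading coefficient 4: divide by 4 ⇒ div: x^2 = 9.
Step 3. [x^2 = 9] LHS squared, RHS 9 ≥ 0: apply √ (±), so sqrt: x = 3 or -3.

Answer: x ∈ {-3, 3}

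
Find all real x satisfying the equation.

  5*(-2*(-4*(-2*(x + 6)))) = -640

Step 1. [5*(-2*(-4*(-2*(x + 6)))) = -640] LHS = 5·(…); ÷5 both sides, so div: -2*(-4*(-2*(x + 6))) = -128.
Step 2. [-2*(-4*(-2*(x + 6))) = -128] LHS = -2·(…); ÷-2 both sides, so div: -4*(-2*(x + 6)) = 64.
Step 3. [-4*(-2*(x + 6)) = 64] divide by the outer -4. So div: -2*(x + 6) = -16.
Step 4. [-2*(x + 6) = -16] divide by the outer -2 ⇒ div: x + 6 = 8.
Step 5. [x + 6 = 8] subtract 6: x sits inside (… + 6), so sub: x = 2.

Answer: x ∈ {2}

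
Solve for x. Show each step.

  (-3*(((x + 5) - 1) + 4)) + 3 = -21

Step 1. [(-3*(((x + 5) - 1) + 4)) + 3 = -21] 3 comes off first (subtract 3) ⇒ sub: -3*(((x + 5) - 1) + 4) = -24.
Step 2. [-3*(((x + 5) - 1) + 4) = -24] LHS = -3·(…); ÷-3 both sides, so div: ((x + 5) - 1) + 4 = 8.
Step 3. [((x + 5) - 1) + 4 = 8] +4 is outermost — subtract 4 both sides. So sub: (x + 5) - 1 = 4.
Step 4. [(x + 5) - 1 = 4] 1 comes off first (add 1). So sub: x + 5 = 5.
Step 5. [x + 5 = 5] 5 comes off first (subtract 5) ⇒ sub: x = 0.

Answer: x ∈ {0}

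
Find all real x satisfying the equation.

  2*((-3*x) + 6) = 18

Step 1. [2*((-3*x) + 6) = 18] 2 out front; divide by 2, so div: (-3*x) + 6 = 9.
Step 2. [(-3*x) + 6 = 9] -3 | LHS and -3 | 9: pull -3 out. So factor: x - 2 = -3.
Step 3. [x - 2 = -3] the outer -2 inverts by adding 2 ⇒ sub: x = -1.

Answer: x ∈ {-1}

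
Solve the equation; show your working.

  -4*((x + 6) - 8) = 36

Step 1. [-4*((x + 6) - 8) = 36] leading coefficient -4: divide by -4, so div: (x + 6) - 8 = -9.
Step 2. [(x + 6) - 8 = -9] the outer -8 inverts by adding 8 ⇒ sub: x + 6 = -1.
Step 3. [x + 6 = -1] subtract 6: x sits inside (… + 6). So sub: x = -7.

Answer: x ∈ {-7}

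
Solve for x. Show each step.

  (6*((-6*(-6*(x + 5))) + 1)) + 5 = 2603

Step 1. [(6*((-6*(-6*(x + 5))) + 1)) + 5 = 2603] subtract 5: x sits inside (… + 5). So sub: 6*((-6*(-6*(x + 5))) + 1) = 2598.
Step 2. [6*((-6*(-6*(x + 5))) + 1) = 2598] LHS = 6·(…); ÷6 both sides ⇒ div: (-6*(-6*(x + 5))) + 1 = 433.
Step 3. [(-6*(-6*(x + 5))) + 1 = 433] +1 is outermost — subtract 1 both sides ⇒ sub: -6*(-6*(x + 5)) = 432.
Step 4. [-6*(-6*(x + 5)) = 432] LHS = -6·(…); ÷-6 both sides ⇒ div: -6*(x + 5) = -72.
Step 5. [-6*(x + 5) = -72] divide by the outer -6, so div: x + 5 = 12.
Step 6. [x + 5 = 12] subtract 5: x sits inside (… + 5) ⇒ sub: x = 7.

Answer: x ∈ {7}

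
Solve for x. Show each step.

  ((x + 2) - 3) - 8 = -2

Step 1. [((x + 2) - 3) - 8 = -2] the outer -8 inverts by adding 8 ⇒ sub: (x + 2) - 3 = 6.
Step 2. [(x + 2) - 3 = 6] peel the -3: add 3 from each side. So sub: x + 2 = 9.
Step 3. [x + 2 = 9] the outer +2 inverts by subtracting 2 ⇒ sub: x = 7.

Answer: x ∈ {7}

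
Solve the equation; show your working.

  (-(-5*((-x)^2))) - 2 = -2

Step 1. [(-(-5*((-x)^2))) - 2 = -2] -2 is outermost — add 2 both sides ⇒ sub: -(-5*((-x)^2)) = 0.
Step 2. [-(-5*((-x)^2)) = 0] leading − — multiply by −1, so neg: -5*((-x)^2) = 0.
Step 3. [-5*((-x)^2) = 0] LHS = -5·(…); ÷-5 both sides. So div: (-x)^2 = 0.
Step 4. [(-x)^2 = 0] LHS squared, RHS 0 ≥ 0: apply √ (±), so sqrt: -x = 0.
Step 5. [-x = 0] leading − — multiply by −1, so neg: x = 0.

Answer: x ∈ {0}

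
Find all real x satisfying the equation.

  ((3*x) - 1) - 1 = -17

Step 1. [((3*x) - 1) - 1 = -17] -1 is outermost — add 1 both sides. So sub: (3*x) - 1 = -16.
Step 2. [(3*x) - 1 = -16] -1 is outermost — add 1 both sides ⇒ sub: 3*x = -15.
Step 3. [3*x = -15] divide by the outer 3. So div: x = -5.

Answer: x ∈ {-5}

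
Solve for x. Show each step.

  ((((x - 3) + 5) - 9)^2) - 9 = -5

Step 1. [((((x - 3) + 5) - 9)^2) - 9 = -5] add 9: x sits inside (… - 9), so sub: (((x - 3) + 5) - 9)^2 = 4.
Step 2. [(((x - 3) + 5) - 9)^2 = 4] √ both sides: 4 ≥ 0 gives two branches ⇒ sqrt: ((x - 3) + 5) - 9 = 2 or -2.
Step 3. [((x - 3) + 5) - 9 = 2 or -2] add 9: x sits inside (… - 9). So sub: (x - 3) + 5 = 11 or 7.
Step 4. [(x - 3) + 5 = 11 or 7] 5 comes off first (subtract 5). So sub: x - 3 = 6 or 2.
Step 5. [x - 3 = 6 or 2] -3 is outermost — add 3 both sides, so sub: x = 9 or 5.

Answer: x ∈ {5, 9}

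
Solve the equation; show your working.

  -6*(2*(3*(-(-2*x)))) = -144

Step 1. [-6*(2*(3*(-(-2*x)))) = -144] -6·(inner) — divide through by -6. So div: 2*(3*(-(-2*x))) = 24.
Step 2. [2*(3*(-(-2*x))) = 24] 2·(inner) — divide through by 2. So div: 3*(-(-2*x)) = 12.
Step 3. [3*(-(-2*x)) = 12] 3 out front; divide by 3 ⇒ div: -(-2*x) = 4.
Step 4. [-(-2*x) = 4] flip signs both sides ⇒ neg: -2*x = -4.
Step 5. [-2*x = -4] leading coefficient -2: divide by -2 ⇒ div: x = 2.

Answer: x ∈ {2}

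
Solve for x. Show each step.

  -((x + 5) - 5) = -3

Step 1. [-((x + 5) - 5) = -3] flip signs both sides, so neg: (x + 5) - 5 = 3.
Step 2. [(x + 5) - 5 = 3] 5 comes off first (add 5) ⇒ sub: x + 5 = 8.
Step 3. [x + 5 = 8] 5 comes off first (subtract 5), so sub: x = 3.

Answer: x ∈ {3}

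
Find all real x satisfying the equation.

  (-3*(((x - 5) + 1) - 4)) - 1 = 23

Step 1. [(-3*(((x - 5) + 1) - 4)) - 1 = 23] 1 comes off first (add 1) ⇒ sub: -3*(((x - 5) + 1) - 4) = 24.
Step 2. [-3*(((x - 5) + 1) - 4) = 24] divide by the outer -3, so div: ((x - 5) + 1) - 4 = -8.
Step 3. [((x - 5) + 1) - 4 = -8] add 4: x sits inside (… - 4), so sub: (x - 5) + 1 = -4.
Step 4. [(x - 5) + 1 = -4] 1 comes off first (subtract 1) ⇒ sub: x - 5 = -5.
Step 5. [x - 5 = -5] 5 comes off first (add 5). So sub: x = 0.

Answer: x ∈ {0}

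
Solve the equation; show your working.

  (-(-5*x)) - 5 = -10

Step 1. [(-(-5*x)) - 5 = -10] -5 is outermost — add 5 both sides. So sub: -(-5*x) = -5.
Step 2. [-(-5*x) = -5] leading − — multiply by −1. So neg: -5*x = 5.
Step 3. [-5*x = 5] -5·(inner) — divide through by -5 ⇒ div: x = -1.

Answer: x ∈ {-1}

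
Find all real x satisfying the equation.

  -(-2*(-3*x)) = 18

Step 1. [-(-2*(-3*x)) = 18] flip signs both sides, so neg: -2*(-3*x) = -18.
Step 2. [-2*(-3*x) = -18] divide by the outer -2 ⇒ div: -3*x = 9.
Step 3. [-3*x = 9] LHS = -3·(…); ÷-3 both sides ⇒ div: x = -3.

Answer: x ∈ {-3}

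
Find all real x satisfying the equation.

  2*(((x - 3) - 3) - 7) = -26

Step 1. [2*(((x - 3) - 3) - 7) = -26] 2 out front; divide by 2, so div: ((x - 3) - 3) - 7 = -13.
Step 2. [((x - 3) - 3) - 7 = -13] -7 is outermost — add 7 both sides. So sub: (x - 3) - 3 = -6.
Step 3. [(x - 3) - 3 = -6] 3 comes off first (add 3). So sub: x - 3 = -3.
Step 4. [x - 3 = -3] peel the -3: add 3 from each side, so sub: x = 0.

Answer: x ∈ {0}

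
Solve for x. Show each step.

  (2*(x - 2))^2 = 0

Step 1. [(2*(x - 2))^2 = 0] LHS squared, RHS 0 ≥ 0: apply √ (±) ⇒ sqrt: 2*(x - 2) = 0.
Step 2. [2*(x - 2) = 0] 2 out front; divide by 2 ⇒ div: x - 2 = 0.
Step 3. [x - 2 = 0] 2 comes off first (add 2) ⇒ sub: x = 2.

Answer: x ∈ {2}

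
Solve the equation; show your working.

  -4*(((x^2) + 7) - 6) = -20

Step 1. [-4*(((x^2) + 7) - 6) = -20] leading coefficient -4: divide by -4, so div: ((x^2) + 7) - 6 = 5.
Step 2. [((x^2) + 7) - 6 = 5] the outer -6 inverts by adding 6. So sub: (x^2) + 7 = 11.
Step 3. [(x^2) + 7 = 11] 7 comes off first (subtract 7) ⇒ sub: x^2 = 4.
Step 4. [x^2 = 4] √ both sides: 4 ≥ 0 gives two branches, so sqrt: x = 2 or -2.

Answer: x ∈ {-2, 2}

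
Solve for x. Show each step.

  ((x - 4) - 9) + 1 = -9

Step 1. [((x - 4) - 9) + 1 = -9] the outer +1 inverts by subtracting 1, so sub: (x - 4) - 9 = -10.
Step 2. [(x - 4) - 9 = -10] peel the -9: add 9 from each side. So sub: x - 4 = -1.
Step 3. [x - 4 = -1] peel the -4: add 4 from each side, so sub: x = 3.

Answer: x ∈ {3}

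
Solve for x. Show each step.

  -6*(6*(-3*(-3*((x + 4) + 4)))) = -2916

Step 1. [-6*(6*(-3*(-3*((x + 4) + 4)))) = -2916] -6·(inner) — divide through by -6 ⇒ div: 6*(-3*(-3*((x + 4) + 4))) = 486.
Step 2. [6*(-3*(-3*((x + 4) + 4))) = 486] LHS = 6·(…); ÷6 both sides, so div: -3*(-3*((x + 4) + 4)) = 81.
Step 3. [-3*(-3*((x + 4) + 4)) = 81] divide by the outer -3 ⇒ div: -3*((x + 4) + 4) = -27.
Step 4. [-3*((x + 4) + 4) = -27] -3·(inner) — divide through by -3 ⇒ div: (x + 4) + 4 = 9.
Step 5. [(x + 4) + 4 = 9] +4 is outermost — subtract 4 both sides ⇒ sub: x + 4 = 5.
Step 6. [x + 4 = 5] the outer +4 inverts by subtracting 4, so sub: x = 1.

Answer: x ∈ {1}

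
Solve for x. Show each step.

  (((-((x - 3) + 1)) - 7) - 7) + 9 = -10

Step 1. [(((-((x - 3) + 1)) - 7) - 7) + 9 = -10] 9 comes off first (subtract 9) ⇒ sub: ((-((x - 3) + 1)) - 7) - 7 = -19.
Step 2. [((-((x - 3) + 1)) - 7) - 7 = -19] -7 is outermost — add 7 both sides ⇒ sub: (-((x - 3) + 1)) - 7 = -12.
Step 3. [(-((x - 3) + 1)) - 7 = -12] add 7: x sits inside (… - 7) ⇒ sub: -((x - 3) + 1) = -5.
Step 4. [-((x - 3) + 1) = -5] LHS negated; negate both sides ⇒ neg: (x - 3) + 1 = 5.
Step 5. [(x - 3) + 1 = 5] +1 is outermost — subtract 1 both sides. So sub: x - 3 = 4.
Step 6. [x - 3 = 4] peel the -3: add 3 from each side. So sub: x = 7.

Answer: x ∈ {7}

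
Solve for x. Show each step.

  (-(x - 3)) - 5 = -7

Step 1. [(-(x - 3)) - 5 = -7] -5 is outermost — add 5 both sides, so sub: -(x - 3) = -2.
Step 2. [-(x - 3) = -2] leading − — multiply by −1. So neg: x - 3 = 2.
Step 3. [x - 3 = 2] add 3: x sits inside (… - 3), so sub: x = 5.

Answer: x ∈ {5}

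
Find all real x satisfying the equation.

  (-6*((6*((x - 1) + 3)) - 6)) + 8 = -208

Step 1. [(-6*((6*((x - 1) + 3)) - 6)) + 8 = -208] +8 is outermost — subtract 8 both sides, so sub: -6*((6*((x - 1) + 3)) - 6) = -216.
Step 2. [-6*((6*((x - 1) + 3)) - 6) = -216] LHS = -6·(…); ÷-6 both sides, so div: (6*((x - 1) + 3)) - 6 = 36.
Step 3. [(6*((x - 1) + 3)) - 6 = 36] the outer -6 inverts by adding 6. So sub: 6*((x - 1) + 3) = 42.
Step 4. [6*((x - 1) + 3) = 42] 6 out front; divide by 6 ⇒ div: (x - 1) + 3 = 7.
Step 5. [(x - 1) + 3 = 7] +3 is outermost — subtract 3 both sides, so sub: x - 1 = 4.
Step 6. [x - 1 = 4] add 1: x sits inside (… - 1) ⇒ sub: x = 5.

Answer: x ∈ {5}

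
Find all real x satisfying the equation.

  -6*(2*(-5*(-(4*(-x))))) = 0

Step 1. [-6*(2*(-5*(-(4*(-x))))) = 0] -6·(inner) — divide through by -6 ⇒ div: 2*(-5*(-(4*(-x)))) = 0.
Step 2. [2*(-5*(-(4*(-x)))) = 0] 2 out front; divide by 2. So div: -5*(-(4*(-x))) = 0.
Step 3. [-5*(-(4*(-x))) = 0] leading coefficient -5: divide by -5. So div: -(4*(-x)) = 0.
Step 4. [-(4*(-x)) = 0] LHS negated; negate both sides. So neg: 4*(-x) = 0.
Step 5. [4*(-x) = 0] 4·(inner) — divide through by 4. So div: -x = 0.
Step 6. [-x = 0] leading − — multiply by −1. So neg: x = 0.

Answer: x ∈ {0}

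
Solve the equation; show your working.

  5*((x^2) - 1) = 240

Step 1. [5*((x^2) - 1) = 240] LHS = 5·(…); ÷5 both sides ⇒ div: (x^2) - 1 = 48.
Step 2. [(x^2) - 1 = 48] add 1: x sits inside (… - 1). So sub: x^2 = 49.
Step 3. [x^2 = 49] LHS squared, RHS 49 ≥ 0: apply √ (±), so sqrt: x = 7 or -7.

Answer: x ∈ {-7, 7}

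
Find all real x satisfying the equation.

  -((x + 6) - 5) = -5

Step 1. [-((x + 6) - 5) = -5] LHS negated; negate both sides ⇒ neg: (x + 6) - 5 = 5.
Step 2. [(x + 6) - 5 = 5] the outer -5 inverts by adding 5. So sub: x + 6 = 10.
Step 3. [x + 6 = 10] 6 comes off first (subtract 6). So sub: x = 4.

Answer: x ∈ {4}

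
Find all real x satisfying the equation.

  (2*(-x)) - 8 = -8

Step 1. [(2*(-x)) - 8 = -8] -8 is outermost — add 8 both sides, so sub: 2*(-x) = 0.
Step 2. [2*(-x) = 0] divide by the outer 2, so div: -x = 0.
Step 3. [-x = 0] leading − — multiply by −1 ⇒ neg: x = 0.

Answer: x ∈ {0}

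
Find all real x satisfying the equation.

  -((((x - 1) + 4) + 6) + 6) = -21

Step 1. [-((((x - 1) + 4) + 6) + 6) = -21] leading − — multiply by −1 ⇒ neg: (((x - 1) + 4) + 6) + 6 = 21.
Step 2. [(((x - 1) + 4) + 6) + 6 = 21] subtract 6: x sits inside (… + 6). So sub: ((x - 1) + 4) + 6 = 15.
Step 3. [((x - 1) + 4) + 6 = 15] +6 is outermost — subtract 6 both sides ⇒ sub: (x - 1) + 4 = 9.
Step 4. [(x - 1) + 4 = 9] the outer +4 inverts by subtracting 4 ⇒ sub: x - 1 = 5.
Step 5. [x - 1 = 5] peel the -1: add 1 from each side, so sub: x = 6.

Answer: x ∈ {6}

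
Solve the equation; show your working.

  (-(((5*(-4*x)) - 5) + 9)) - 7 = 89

Step 1. [(-(((5*(-4*x)) - 5) + 9)) - 7 = 89] add 7: x sits inside (… - 7), so sub: -(((5*(-4*x)) - 5) + 9) = 96.
Step 2. [-(((5*(-4*x)) - 5) + 9) = 96] LHS negated; negate both sides. So neg: ((5*(-4*x)) - 5) + 9 = -96.
Step 3. [((5*(-4*x)) - 5) + 9 = -96] the outer +9 inverts by subtracting 9 ⇒ sub: (5*(-4*x)) - 5 = -105.
Step 4. [(5*(-4*x)) - 5 = -105] common factor 5 (LHS and -105) — divide through, so factor: (-4*x) - 1 = -21.
Step 5. [(-4*x) - 1 = -21] peel the -1: add 1 from each side ⇒ sub: -4*x = -20.
Step 6. [-4*x = -20] leading coefficient -4: divide by -4 ⇒ div: x = 5.

Answer: x ∈ {5}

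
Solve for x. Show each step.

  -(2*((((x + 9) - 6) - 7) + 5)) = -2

Step 1. [-(2*((((x + 9) - 6) - 7) + 5)) = -2] leading − — multiply by −1. So neg: 2*((((x + 9) - 6) - 7) + 5) = 2.
Step 2. [2*((((x + 9) - 6) - 7) + 5) = 2] 2·(inner) — divide through by 2 ⇒ div: (((x + 9) - 6) - 7) + 5 = 1.
Step 3. [(((x + 9) - 6) - 7) + 5 = 1] +5 is outermost — subtract 5 both sides ⇒ sub: ((x + 9) - 6) - 7 = -4.
Step 4. [((x + 9) - 6) - 7 = -4] -7 is outermost — add 7 both sides ⇒ sub: (x + 9) - 6 = 3.
Step 5. [(x + 9) - 6 = 3] the outer -6 inverts by adding 6. So sub: x + 9 = 9.
Step 6. [x + 9 = 9] 9 comes off first (subtract 9), so sub: x = 0.

Answer: x ∈ {0}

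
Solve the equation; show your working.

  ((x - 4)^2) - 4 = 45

Step 1. [((x - 4)^2) - 4 = 45] -4 is outermost — add 4 both sides, so sub: (x - 4)^2 = 49.
Step 2. [(x - 4)^2 = 49] 49 ≥ 0, LHS is (·)² — take ±√, so sqrt: x - 4 = 7 or -7.
Step 3. [x - 4 = 7 or -7] -4 is outermost — add 4 both sides ⇒ sub: x = 11 or -3.

Answer: x ∈ {-3, 11}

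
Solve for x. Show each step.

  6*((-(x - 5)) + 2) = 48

Step 1. [6*((-(x - 5)) + 2) = 48] 6 out front; divide by 6 ⇒ div: (-(x - 5)) + 2 = 8.
Step 2. [(-(x - 5)) + 2 = 8] peel the +2: subtract 2 from each side ⇒ sub: -(x - 5) = 6.
Step 3. [-(x - 5) = 6] leading − — multiply by −1. So neg: x - 5 = -6.
Step 4. [x - 5 = -6] the outer -5 inverts by adding 5 ⇒ sub: x = -1.

Answer: x ∈ {-1}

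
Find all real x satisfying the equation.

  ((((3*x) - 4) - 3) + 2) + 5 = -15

Step 1. [((((3*x) - 4) - 3) + 2) + 5 = -15] peel the +5: subtract 5 from each side. So sub: (((3*x) - 4) - 3) + 2 = -20.
Step 2. [(((3*x) - 4) - 3) + 2 = -20] subtract 2: x sits inside (… + 2), so sub: ((3*x) - 4) - 3 = -22.
Step 3. [((3*x) - 4) - 3 = -22] 3 comes off first (add 3). So sub: (3*x) - 4 = -19.
Step 4. [(3*x) - 4 = -19] -4 is outermost — add 4 both sides ⇒ sub: 3*x = -15.
Step 5. [3*x = -15] divide by the outer 3 ⇒ div: x = -5.

Answer: x ∈ {-5}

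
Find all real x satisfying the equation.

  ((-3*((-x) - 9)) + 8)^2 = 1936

Step 1. [((-3*((-x) - 9)) + 8)^2 = 1936] 1936 ≥ 0, LHS is (·)² — take ±√, so sqrt: (-3*((-x) - 9)) + 8 = 44 or -44.
Step 2. [(-3*((-x) - 9)) + 8 = 44 or -44] subtract 8: x sits inside (… + 8) ⇒ sub: -3*((-x) - 9) = 36 or -52.
Step 3. [-3*((-x) - 9) = 36 or -52] LHS = -3·(…); ÷-3 both sides. So div: (-x) - 9 = -12 or 52/3.
Step 4. [(-x) - 9 = -12 or 52/3] 9 comes off first (add 9) ⇒ sub: -x = -3 or 79/3.
Step 5. [-x = -3 or 79/3] LHS negated; negate both sides, so neg: x = 3 or -79/3.

Answer: x ∈ {-79/3, 3}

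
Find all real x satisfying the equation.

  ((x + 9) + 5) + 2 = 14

Step 1. [((x + 9) + 5) + 2 = 14] peel the +2: subtract 2 from each side ⇒ sub: (x + 9) + 5 = 12.
Step 2. [(x + 9) + 5 = 12] 5 comes off first (subtract 5) ⇒ sub: x + 9 = 7.
Step 3. [x + 9 = 7] +9 is outermost — subtract 9 both sides. So sub: x = -2.

Answer: x ∈ {-2}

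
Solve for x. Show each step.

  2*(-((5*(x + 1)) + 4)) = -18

Step 1. [2*(-((5*(x + 1)) + 4)) = -18] leading coefficient 2: divide by 2, so div: -((5*(x + 1)) + 4) = -9.
Step 2. [-((5*(x + 1)) + 4) = -9] flip signs both sides, so neg: (5*(x + 1)) + 4 = 9.
Step 3. [(5*(x + 1)) + 4 = 9] the outer +4 inverts by subtracting 4 ⇒ sub: 5*(x + 1) = 5.
Step 4. [5*(x + 1) = 5] 5 out front; divide by 5 ⇒ div: x + 1 = 1.
Step 5. [x + 1 = 1] 1 comes off first (subtract 1). So sub: x = 0.

Answer: x ∈ {0}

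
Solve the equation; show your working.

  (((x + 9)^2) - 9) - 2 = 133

Step 1. [(((x + 9)^2) - 9) - 2 = 133] peel the -2: add 2 from each side ⇒ sub: ((x + 9)^2) - 9 = 135.
Step 2. [((x + 9)^2) - 9 = 135] -9 is outermost — add 9 both sides ⇒ sub: (x + 9)^2 = 144.
Step 3. [(x + 9)^2 = 144] √ both sides: 144 ≥ 0 gives two branches ⇒ sqrt: x + 9 = 12 or -12.
Step 4. [x + 9 = 12 or -12] the outer +9 inverts by subtracting 9 ⇒ sub: x = 3 or -21.

Answer: x ∈ {-21, 3}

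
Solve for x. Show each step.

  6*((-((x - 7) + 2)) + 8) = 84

Step 1. [6*((-((x - 7) + 2)) + 8) = 84] 6·(inner) — divide through by 6. So div: (-((x - 7) + 2)) + 8 = 14.
Step 2. [(-((x - 7) + 2)) + 8 = 14] the outer +8 inverts by subtracting 8 ⇒ sub: -((x - 7) + 2) = 6.
Step 3. [-((x - 7) + 2) = 6] flip signs both sides, so neg: (x - 7) + 2 = -6.
Step 4. [(x - 7) + 2 = -6] 2 comes off first (subtract 2), so sub: x - 7 = -8.
Step 5. [x - 7 = -8] the outer -7 inverts by adding 7. So sub: x = -1.

Answer: x ∈ {-1}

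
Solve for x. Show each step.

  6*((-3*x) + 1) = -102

Step 1. [6*((-3*x) + 1) = -102] LHS = 6·(…); ÷6 both sides. So div: (-3*x) + 1 = -17.
Step 2. [(-3*x) + 1 = -17] 1 comes off first (subtract 1), so sub: -3*x = -18.
Step 3. [-3*x = -18] leading coefficient -3: divide by -3 ⇒ div: x = 6.

Answer: x ∈ {6}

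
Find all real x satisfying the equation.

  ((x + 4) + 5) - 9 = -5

Step 1. [((x + 4) + 5) - 9 = -5] peel the -9: add 9 from each side. So sub: (x + 4) + 5 = 4.
Step 2. [(x + 4) + 5 = 4] subtract 5: x sits inside (… + 5). So sub: x + 4 = -1.
Step 3. [x + 4 = -1] subtract 4: x sits inside (… + 4). So sub: x = -5.

Answer: x ∈ {-5}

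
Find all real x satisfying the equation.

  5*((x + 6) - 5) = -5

Step 1. [5*((x + 6) - 5) = -5] 5·(inner) — divide through by 5. So div: (x + 6) - 5 = -1.
Step 2. [(x + 6) - 5 = -1] 5 comes off first (add 5). So sub: x + 6 = 4.
Step 3. [x + 6 = 4] subtract 6: x sits inside (… + 6) ⇒ sub: x = -2.

Answer: x ∈ {-2}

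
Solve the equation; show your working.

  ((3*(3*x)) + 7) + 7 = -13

Step 1. [((3*(3*x)) + 7) + 7 = -13] the outer +7 inverts by subtracting 7. So sub: (3*(3*x)) + 7 = -20.
Step 2. [(3*(3*x)) + 7 = -20] the outer +7 inverts by subtracting 7 ⇒ sub: 3*(3*x) = -27.
Step 3. [3*(3*x) = -27] 3 out front; divide by 3, so div: 3*x = -9.
Step 4. [3*x = -9] divide by the outer 3, so div: x = -3.

Answer: x ∈ {-3}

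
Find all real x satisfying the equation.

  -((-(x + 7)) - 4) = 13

Step 1. [-((-(x + 7)) - 4) = 13] LHS negated; negate both sides. So neg: (-(x + 7)) - 4 = -13.
Step 2. [(-(x + 7)) - 4 = -13] add 4: x sits inside (… - 4), so sub: -(x + 7) = -9.
Step 3. [-(x + 7) = -9] flip signs both sides, so neg: x + 7 = 9.
Step 4. [x + 7 = 9] +7 is outermost — subtract 7 both sides. So sub: x = 2.

Answer: x ∈ {2}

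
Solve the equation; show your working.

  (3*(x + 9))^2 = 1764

Step 1. [(3*(x + 9))^2 = 1764] LHS squared, RHS 1764 ≥ 0: apply √ (±) ⇒ sqrt: 3*(x + 9) = 42 or -42.
Step 2. [3*(x + 9) = 42 or -42] divide by the outer 3 ⇒ div: x + 9 = 14 or -14.
Step 3. [x + 9 = 14 or -14] 9 comes off first (subtract 9). So sub: x = 5 or -23.

Answer: x ∈ {-23, 5}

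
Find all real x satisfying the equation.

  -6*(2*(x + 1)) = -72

Step 1. [-6*(2*(x + 1)) = -72] divide by the outer -6, so div: 2*(x + 1) = 12.
Step 2. [2*(x + 1) = 12] leading coefficient 2: divide by 2. So div: x + 1 = 6.
Step 3. [x + 1 = 6] the outer +1 inverts by subtracting 1, so sub: x = 5.

Answer: x ∈ {5}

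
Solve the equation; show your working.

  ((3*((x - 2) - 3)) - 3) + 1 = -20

Step 1. [((3*((x - 2) - 3)) - 3) + 1 = -20] peel the +1: subtract 1 from each side, so sub: (3*((x - 2) - 3)) - 3 = -21.
Step 2. [(3*((x - 2) - 3)) - 3 = -21] peel the -3: add 3 from each side, so sub: 3*((x - 2) - 3) = -18.
Step 3. [3*((x - 2) - 3) = -18] divide by the outer 3 ⇒ div: (x - 2) - 3 = -6.
Step 4. [(x - 2) - 3 = -6] the outer -3 inverts by adding 3. So sub: x - 2 = -3.
Step 5. [x - 2 = -3] the outer -2 inverts by adding 2, so sub: x = -1.

Answer: x ∈ {-1}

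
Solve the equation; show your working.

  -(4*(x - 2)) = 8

Step 1. [-(4*(x - 2)) = 8] LHS negated; negate both sides ⇒ neg: 4*(x - 2) = -8.
Step 2. [4*(x - 2) = -8] 4 out front; divide by 4, so div: x - 2 = -2.
Step 3. [x - 2 = -2] peel the -2: add 2 from each side, so sub: x = 0.

Answer: x ∈ {0}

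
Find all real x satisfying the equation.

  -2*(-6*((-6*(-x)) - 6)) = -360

Step 1. [-2*(-6*((-6*(-x)) - 6)) = -360] LHS = -2·(…); ÷-2 both sides. So div: -6*((-6*(-x)) - 6) = 180.
Step 2. [-6*((-6*(-x)) - 6) = 180] -6·(inner) — divide through by -6 ⇒ div: (-6*(-x)) - 6 = -30.
Step 3. [(-6*(-x)) - 6 = -30] 6 comes off first (add 6), so sub: -6*(-x) = -24.
Step 4. [-6*(-x) = -24] leading coefficient -6: divide by -6. So div: -x = 4.
Step 5. [-x = 4] leading − — multiply by −1 ⇒ neg: x = -4.

Answer: x ∈ {-4}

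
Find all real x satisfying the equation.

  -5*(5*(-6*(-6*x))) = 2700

Step 1. [-5*(5*(-6*(-6*x))) = 2700] -5 out front; divide by -5. So div: 5*(-6*(-6*x)) = -540.
Step 2. [5*(-6*(-6*x)) = -540] 5·(inner) — divide through by 5, so div: -6*(-6*x) = -108.
Step 3. [-6*(-6*x) = -108] -6 out front; divide by -6 ⇒ div: -6*x = 18.
Step 4. [-6*x = 18] leading coefficient -6: divide by -6, so div: x = -3.

Answer: x ∈ {-3}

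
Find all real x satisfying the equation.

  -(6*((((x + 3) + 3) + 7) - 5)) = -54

Step 1. [-(6*((((x + 3) + 3) + 7) - 5)) = -54] leading − — multiply by −1 ⇒ neg: 6*((((x + 3) + 3) + 7) - 5) = 54.
Step 2. [6*((((x + 3) + 3) + 7) - 5) = 54] leading coefficient 6: divide by 6. So div: (((x + 3) + 3) + 7) - 5 = 9.
Step 3. [(((x + 3) + 3) + 7) - 5 = 9] -5 is outermost — add 5 both sides, so sub: ((x + 3) + 3) + 7 = 14.
Step 4. [((x + 3) + 3) + 7 = 14] +7 is outermost — subtract 7 both sides, so sub: (x + 3) + 3 = 7.
Step 5. [(x + 3) + 3 = 7] the outer +3 inverts by subtracting 3 ⇒ sub: x + 3 = 4.
Step 6. [x + 3 = 4] 3 comes off first (subtract 3). So sub: x = 1.

Answer: x ∈ {1}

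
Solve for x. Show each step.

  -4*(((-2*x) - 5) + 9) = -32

Step 1. [-4*(((-2*x) - 5) + 9) = -32] divide by the outer -4, so div: ((-2*x) - 5) + 9 = 8.
Step 2. [((-2*x) - 5) + 9 = 8] the outer +9 inverts by subtracting 9, so sub: (-2*x) - 5 = -1.
Step 3. [(-2*x) - 5 = -1] peel the -5: add 5 from each side. So sub: -2*x = 4.
Step 4. [-2*x = 4] -2·(inner) — divide through by -2. So div: x = -2.

Answer: x ∈ {-2}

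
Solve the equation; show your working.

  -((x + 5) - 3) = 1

Step 1. [-((x + 5) - 3) = 1] flip signs both sides. So neg: (x + 5) - 3 = -1.
Step 2. [(x + 5) - 3 = -1] -3 is outermost — add 3 both sides. So sub: x + 5 = 2.
Step 3. [x + 5 = 2] subtract 5: x sits inside (… + 5), so sub: x = -3.

Answer: x ∈ {-3}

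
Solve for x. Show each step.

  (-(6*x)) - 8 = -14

Step 1. [(-(6*x)) - 8 = -14] -8 is outermost — add 8 both sides ⇒ sub: -(6*x) = -6.
Step 2. [-(6*x) = -6] flip signs both sides, so neg: 6*x = 6.
Step 3. [6*x = 6] leading coefficient 6: divide by 6. So div: x = 1.

Answer: x ∈ {1}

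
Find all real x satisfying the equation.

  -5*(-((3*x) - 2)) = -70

Step 1. [-5*(-((3*x) - 2)) = -70] divide by the outer -5. So div: -((3*x) - 2) = 14.
Step 2. [-((3*x) - 2) = 14] flip signs both sides. So neg: (3*x) - 2 = -14.
Step 3. [(3*x) - 2 = -14] -2 is outermost — add 2 both sides, so sub: 3*x = -12.
Step 4. [3*x = -12] LHS = 3·(…); ÷3 both sides, so div: x = -4.

Answer: x ∈ {-4}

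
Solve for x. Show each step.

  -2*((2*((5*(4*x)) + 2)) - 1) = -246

Step 1. [-2*((2*((5*(4*x)) + 2)) - 1) = -246] -2·(inner) — divide through by -2. So div: (2*((5*(4*x)) + 2)) - 1 = 123.
Step 2. [(2*((5*(4*x)) + 2)) - 1 = 123] 1 comes off first (add 1), so sub: 2*((5*(4*x)) + 2) = 124.
Step 3. [2*((5*(4*x)) + 2) = 124] LHS = 2·(…); ÷2 both sides ⇒ div: (5*(4*x)) + 2 = 62.
Step 4. [(5*(4*x)) + 2 = 62] 2 comes off first (subtract 2), so sub: 5*(4*x) = 60.
Step 5. [5*(4*x) = 60] 5·(inner) — divide through by 5. So div: 4*x = 12.
Step 6. [4*x = 12] 4 out front; divide by 4, so div: x = 3.

Answer: x ∈ {3}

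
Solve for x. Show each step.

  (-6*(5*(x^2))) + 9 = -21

Step 1. [(-6*(5*(x^2))) + 9 = -21] 9 comes off first (subtract 9) ⇒ sub: -6*(5*(x^2)) = -30.
Step 2. [-6*(5*(x^2)) = -30] divide by the outer -6 ⇒ div: 5*(x^2) = 5.
Step 3. [5*(x^2) = 5] LHS = 5·(…); ÷5 both sides. So div: x^2 = 1.
Step 4. [x^2 = 1] √ both sides: 1 ≥ 0 gives two branches, so sqrt: x = 1 or -1.

Answer: x ∈ {-1, 1}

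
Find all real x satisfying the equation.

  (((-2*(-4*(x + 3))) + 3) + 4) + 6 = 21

Step 1. [(((-2*(-4*(x + 3))) + 3) + 4) + 6 = 21] 6 comes off first (subtract 6) ⇒ sub: ((-2*(-4*(x + 3))) + 3) + 4 = 15.
Step 2. [((-2*(-4*(x + 3))) + 3) + 4 = 15] subtract 4: x sits inside (… + 4). So sub: (-2*(-4*(x + 3))) + 3 = 11.
Step 3. [(-2*(-4*(x + 3))) + 3 = 11] 3 comes off first (subtract 3). So sub: -2*(-4*(x + 3)) = 8.
Step 4. [-2*(-4*(x + 3)) = 8] -2·(inner) — divide through by -2. So div: -4*(x + 3) = -4.
Step 5. [-4*(x + 3) = -4] divide by the outer -4 ⇒ div: x + 3 = 1.
Step 6. [x + 3 = 1] subtract 3: x sits inside (… + 3) ⇒ sub: x = -2.

Answer: x ∈ {-2}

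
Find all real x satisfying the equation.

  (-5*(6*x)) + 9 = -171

Step 1. [(-5*(6*x)) + 9 = -171] 9 comes off first (subtract 9), so sub: -5*(6*x) = -180.
Step 2. [-5*(6*x) = -180] -5 out front; divide by -5, so div: 6*x = 36.
Step 3. [6*x = 36] leading coefficient 6: divide by 6, so div: x = 6.

Answer: x ∈ {6}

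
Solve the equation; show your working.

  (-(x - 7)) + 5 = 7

Step 1. [(-(x - 7)) + 5 = 7] 5 comes off first (subtract 5). So sub: -(x - 7) = 2.
Step 2. [-(x - 7) = 2] flip signs both sides, so neg: x - 7 = -2.
Step 3. [x - 7 = -2] peel the -7: add 7 from each side, so sub: x = 5.

Answer: x ∈ {5}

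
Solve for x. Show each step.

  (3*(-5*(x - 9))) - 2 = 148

Step 1. [(3*(-5*(x - 9))) - 2 = 148] add 2: x sits inside (… - 2), so sub: 3*(-5*(x - 9)) = 150.
Step 2. [3*(-5*(x - 9)) = 150] divide by the outer 3 ⇒ div: -5*(x - 9) = 50.
Step 3. [-5*(x - 9) = 50] -5 out front; divide by -5 ⇒ div: x - 9 = -10.
Step 4. [x - 9 = -10] peel the -9: add 9 from each side ⇒ sub: x = -1.

Answer: x ∈ {-1}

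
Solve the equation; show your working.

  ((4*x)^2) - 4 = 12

Step 1. [((4*x)^2) - 4 = 12] peel the -4: add 4 from each side, so sub: (4*x)^2 = 16.
Step 2. [(4*x)^2 = 16] 16 ≥ 0, LHS is (·)² — take ±√ ⇒ sqrt: 4*x = 4 or -4.
Step 3. [4*x = 4 or -4] 4·(inner) — divide through by 4 ⇒ div: x = 1 or -1.

Answer: x ∈ {-1, 1}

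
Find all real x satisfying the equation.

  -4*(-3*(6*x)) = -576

Step 1. [-4*(-3*(6*x)) = -576] -4 out front; divide by -4, so div: -3*(6*x) = 144.
Step 2. [-3*(6*x) = 144] -3·(inner) — divide through by -3 ⇒ div: 6*x = -48.
Step 3. [6*x = -48] leading coefficient 6: divide by 6, so div: x = -8.

Answer: x ∈ {-8}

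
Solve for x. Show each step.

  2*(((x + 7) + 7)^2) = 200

Step 1. [2*(((x + 7) + 7)^2) = 200] LHS = 2·(…); ÷2 both sides. So div: ((x + 7) + 7)^2 = 100.
Step 2. [((x + 7) + 7)^2 = 100] √ both sides: 100 ≥ 0 gives two branches. So sqrt: (x + 7) + 7 = 10 or -10.
Step 3. [(x + 7) + 7 = 10 or -10] +7 is outermost — subtract 7 both sides, so sub: x + 7 = 3 or -17.
Step 4. [x + 7 = 3 or -17] subtract 7: x sits inside (… + 7) ⇒ sub: x = -4 or -24.

Answer: x ∈ {-24, -4}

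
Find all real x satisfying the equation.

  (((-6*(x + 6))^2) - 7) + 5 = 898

Step 1. [(((-6*(x + 6))^2) - 7) + 5 = 898] 5 comes off first (subtract 5), so sub: ((-6*(x + 6))^2) - 7 = 893.
Step 2. [((-6*(x + 6))^2) - 7 = 893] -7 is outermost — add 7 both sides, so sub: (-6*(x + 6))^2 = 900.
Step 3. [(-6*(x + 6))^2 = 900] LHS squared, RHS 900 ≥ 0: apply √ (±), so sqrt: -6*(x + 6) = 30 or -30.
Step 4. [-6*(x + 6) = 30 or -30] leading coefficient -6: divide by -6. So div: x + 6 = -5 or 5.
Step 5. [x + 6 = -5 or 5] +6 is outermost — subtract 6 both sides, so sub: x = -11 or -1.

Answer: x ∈ {-11, -1}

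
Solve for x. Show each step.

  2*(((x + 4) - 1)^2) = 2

Step 1. [2*(((x + 4) - 1)^2) = 2] leading coefficient 2: divide by 2. So div: ((x + 4) - 1)^2 = 1.
Step 2. [((x + 4) - 1)^2 = 1] √ both sides: 1 ≥ 0 gives two branches, so sqrt: (x + 4) - 1 = 1 or -1.
Step 3. [(x + 4) - 1 = 1 or -1] -1 is outermost — add 1 both sides ⇒ sub: x + 4 = 2 or 0.
Step 4. [x + 4 = 2 or 0] 4 comes off first (subtract 4), so sub: x = -2 or -4.

Answer: x ∈ {-4, -2}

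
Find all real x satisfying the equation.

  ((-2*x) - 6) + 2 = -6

Step 1. [((-2*x) - 6) + 2 = -6] +2 is outermost — subtract 2 both sides. So sub: (-2*x) - 6 = -8.
Step 2. [(-2*x) - 6 = -8] -2 | LHS and -2 | -8: pull -2 out. So factor: x + 3 = 4.
Step 3. [x + 3 = 4] 3 comes off first (subtract 3) ⇒ sub: x = 1.

Answer: x ∈ {1}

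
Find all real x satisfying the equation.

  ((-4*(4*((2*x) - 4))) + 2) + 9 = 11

Step 1. [((-4*(4*((2*x) - 4))) + 2) + 9 = 11] peel the +9: subtract 9 from each side. So sub: (-4*(4*((2*x) - 4))) + 2 = 2.
Step 2. [(-4*(4*((2*x) - 4))) + 2 = 2] the outer +2 inverts by subtracting 2, so sub: -4*(4*((2*x) - 4)) = 0.
Step 3. [-4*(4*((2*x) - 4)) = 0] LHS = -4·(…); ÷-4 both sides, so div: 4*((2*x) - 4) = 0.
Step 4. [4*((2*x) - 4) = 0] LHS = 4·(…); ÷4 both sides. So div: (2*x) - 4 = 0.
Step 5. [(2*x) - 4 = 0] the outer -4 inverts by adding 4, so sub: 2*x = 4.
Step 6. [2*x = 4] 2·(inner) — divide through by 2. So div: x = 2.

Answer: x ∈ {2}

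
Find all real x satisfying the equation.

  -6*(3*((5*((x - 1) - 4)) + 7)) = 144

Step 1. [-6*(3*((5*((x - 1) - 4)) + 7)) = 144] LHS = -6·(…); ÷-6 both sides. So div: 3*((5*((x - 1) - 4)) + 7) = -24.
Step 2. [3*((5*((x - 1) - 4)) + 7) = -24] 3 out front; divide by 3, so div: (5*((x - 1) - 4)) + 7 = -8.
Step 3. [(5*((x - 1) - 4)) + 7 = -8] +7 is outermost — subtract 7 both sides, so sub: 5*((x - 1) - 4) = -15.
Step 4. [5*((x - 1) - 4) = -15] LHS = 5·(…); ÷5 both sides, so div: (x - 1) - 4 = -3.
Step 5. [(x - 1) - 4 = -3] 4 comes off first (add 4) ⇒ sub: x - 1 = 1.
Step 6. [x - 1 = 1] 1 comes off first (add 1). So sub: x = 2.

Answer: x ∈ {2}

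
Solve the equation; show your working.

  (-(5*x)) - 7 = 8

Step 1. [(-(5*x)) - 7 = 8] -7 is outermost — add 7 both sides, so sub: -(5*x) = 15.
Step 2. [-(5*x) = 15] leading − — multiply by −1, so neg: 5*x = -15.
Step 3. [5*x = -15] 5·(inner) — divide through by 5, so div: x = -3.

Answer: x ∈ {-3}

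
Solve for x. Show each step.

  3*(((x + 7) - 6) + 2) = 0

Step 1. [3*(((x + 7) - 6) + 2) = 0] divide by the outer 3. So div: ((x + 7) - 6) + 2 = 0.
Step 2. [((x + 7) - 6) + 2 = 0] +2 is outermost — subtract 2 both sides, so sub: (x + 7) - 6 = -2.
Step 3. [(x + 7) - 6 = -2] 6 comes off first (add 6) ⇒ sub: x + 7 = 4.
Step 4. [x + 7 = 4] peel the +7: subtract 7 from each side ⇒ sub: x = -3.

Answer: x ∈ {-3}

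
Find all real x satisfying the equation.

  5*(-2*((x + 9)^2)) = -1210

Step 1. [5*(-2*((x + 9)^2)) = -1210] leading coefficient 5: divide by 5. So div: -2*((x + 9)^2) = -242.
Step 2. [-2*((x + 9)^2) = -242] leading coefficient -2: divide by -2, so div: (x + 9)^2 = 121.
Step 3. [(x + 9)^2 = 121] √ both sides: 121 ≥ 0 gives two branches ⇒ sqrt: x + 9 = 11 or -11.
Step 4. [x + 9 = 11 or -11] peel the +9: subtract 9 from each side, so sub: x = 2 or -20.

Answer: x ∈ {-20, 2}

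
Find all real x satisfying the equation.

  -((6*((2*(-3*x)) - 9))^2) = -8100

Step 1. [-((6*((2*(-3*x)) - 9))^2) = -8100] flip signs both sides, so neg: (6*((2*(-3*x)) - 9))^2 = 8100.
Step 2. [(6*((2*(-3*x)) - 9))^2 = 8100] 8100 ≥ 0, LHS is (·)² — take ±√ ⇒ sqrt: 6*((2*(-3*x)) - 9) = 90 or -90.
Step 3. [6*((2*(-3*x)) - 9) = 90 or -90] LHS = 6·(…); ÷6 both sides ⇒ div: (2*(-3*x)) - 9 = 15 or -15.
Step 4. [(2*(-3*x)) - 9 = 15 or -15] the outer -9 inverts by adding 9 ⇒ sub: 2*(-3*x) = 24 or -6.
Step 5. [2*(-3*x) = 24 or -6] 2 out front; divide by 2 ⇒ div: -3*x = 12 or -3.
Step 6. [-3*x = 12 or -3] leading coefficient -3: divide by -3, so div: x = -4 or 1.

Answer: x ∈ {-4, 1}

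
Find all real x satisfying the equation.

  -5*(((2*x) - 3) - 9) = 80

Step 1. [-5*(((2*x) - 3) - 9) = 80] leading coefficient -5: divide by -5 ⇒ div: ((2*x) - 3) - 9 = -16.
Step 2. [((2*x) - 3) - 9 = -16] peel the -9: add 9 from each side, so sub: (2*x) - 3 = -7.
Step 3. [(2*x) - 3 = -7] -3 is outermost — add 3 both sides. So sub: 2*x = -4.
Step 4. [2*x = -4] 2 out front; divide by 2. So div: x = -2.

Answer: x ∈ {-2}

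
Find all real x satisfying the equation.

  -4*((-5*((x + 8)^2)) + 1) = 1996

Step 1. [-4*((-5*((x + 8)^2)) + 1) = 1996] -4·(inner) — divide through by -4. So div: (-5*((x + 8)^2)) + 1 = -499.
Step 2. [(-5*((x + 8)^2)) + 1 = -499] peel the +1: subtract 1 from each side ⇒ sub: -5*((x + 8)^2) = -500.
Step 3. [-5*((x + 8)^2) = -500] leading coefficient -5: divide by -5. So div: (x + 8)^2 = 100.
Step 4. [(x + 8)^2 = 100] 100 ≥ 0, LHS is (·)² — take ±√. So sqrt: x + 8 = 10 or -10.
Step 5. [x + 8 = 10 or -10] +8 is outermost — subtract 8 both sides, so sub: x = 2 or -18.

Answer: x ∈ {-18, 2}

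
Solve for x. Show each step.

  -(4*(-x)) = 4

Step 1. [-(4*(-x)) = 4] leading − — multiply by −1 ⇒ neg: 4*(-x) = -4.
Step 2. [4*(-x) = -4] 4 out front; divide by 4. So div: -x = -1.
Step 3. [-x = -1] flip signs both sides ⇒ neg: x = 1.

Answer: x ∈ {1}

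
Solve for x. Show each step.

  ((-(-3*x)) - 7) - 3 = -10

Step 1. [((-(-3*x)) - 7) - 3 = -10] peel the -3: add 3 from each side. So sub: (-(-3*x)) - 7 = -7.
Step 2. [(-(-3*x)) - 7 = -7] -7 is outermost — add 7 both sides, so sub: -(-3*x) = 0.
Step 3. [-(-3*x) = 0] flip signs both sides, so neg: -3*x = 0.
Step 4. [-3*x = 0] divide by the outer -3 ⇒ div: x = 0.

Answer: x ∈ {0}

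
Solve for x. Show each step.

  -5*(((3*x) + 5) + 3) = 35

Step 1. [-5*(((3*x) + 5) + 3) = 35] leading coefficient -5: divide by -5. So div: ((3*x) + 5) + 3 = -7.
Step 2. [((3*x) + 5) + 3 = -7] subtract 3: x sits inside (… + 3) ⇒ sub: (3*x) + 5 = -10.
Step 3. [(3*x) + 5 = -10] +5 is outermost — subtract 5 both sides ⇒ sub: 3*x = -15.
Step 4. [3*x = -15] divide by the outer 3, so div: x = -5.

Answer: x ∈ {-5}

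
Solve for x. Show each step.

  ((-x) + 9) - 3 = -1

Step 1. [((-x) + 9) - 3 = -1] peel the -3: add 3 from each side, so sub: (-x) + 9 = 2.
Step 2. [(-x) + 9 = 2] the outer +9 inverts by subtracting 9. So sub: -x = -7.
Step 3. [-x = -7] flip signs both sides, so neg: x = 7.

Answer: x ∈ {7}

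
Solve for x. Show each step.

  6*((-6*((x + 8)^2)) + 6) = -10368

Step 1. [6*((-6*((x + 8)^2)) + 6) = -10368] 6·(inner) — divide through by 6. So div: (-6*((x + 8)^2)) + 6 = -1728.
Step 2. [(-6*((x + 8)^2)) + 6 = -1728] 6 comes off first (subtract 6), so sub: -6*((x + 8)^2) = -1734.
Step 3. [-6*((x + 8)^2) = -1734] leading coefficient -6: divide by -6 ⇒ div: (x + 8)^2 = 289.
Step 4. [(x + 8)^2 = 289] √ both sides: 289 ≥ 0 gives two branches ⇒ sqrt: x + 8 = 17 or -17.
Step 5. [x + 8 = 17 or -17] 8 comes off first (subtract 8), so sub: x = 9 or -25.

Answer: x ∈ {-25, 9}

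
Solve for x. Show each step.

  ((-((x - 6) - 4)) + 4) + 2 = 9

Step 1. [((-((x - 6) - 4)) + 4) + 2 = 9] peel the +2: subtract 2 from each side. So sub: (-((x - 6) - 4)) + 4 = 7.
Step 2. [(-((x - 6) - 4)) + 4 = 7] the outer +4 inverts by subtracting 4. So sub: -((x - 6) - 4) = 3.
Step 3. [-((x - 6) - 4) = 3] leading − — multiply by −1, so neg: (x - 6) - 4 = -3.
Step 4. [(x - 6) - 4 = -3] add 4: x sits inside (… - 4), so sub: x - 6 = 1.
Step 5. [x - 6 = 1] add 6: x sits inside (… - 6). So sub: x = 7.

Answer: x ∈ {7}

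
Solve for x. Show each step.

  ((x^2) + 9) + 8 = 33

Step 1. [((x^2) + 9) + 8 = 33] 8 comes off first (subtract 8) ⇒ sub: (x^2) + 9 = 25.
Step 2. [(x^2) + 9 = 25] the outer +9 inverts by subtracting 9. So sub: x^2 = 16.
Step 3. [x^2 = 16] √ both sides: 16 ≥ 0 gives two branches ⇒ sqrt: x = 4 or -4.

Answer: x ∈ {-4, 4}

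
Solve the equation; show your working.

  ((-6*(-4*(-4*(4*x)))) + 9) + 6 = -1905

Step 1. [((-6*(-4*(-4*(4*x)))) + 9) + 6 = -1905] subtract 6: x sits inside (… + 6) ⇒ sub: (-6*(-4*(-4*(4*x)))) + 9 = -1911.
Step 2. [(-6*(-4*(-4*(4*x)))) + 9 = -1911] peel the +9: subtract 9 from each side ⇒ sub: -6*(-4*(-4*(4*x))) = -1920.
Step 3. [-6*(-4*(-4*(4*x))) = -1920] leading coefficient -6: divide by -6 ⇒ div: -4*(-4*(4*x)) = 320.
Step 4. [-4*(-4*(4*x)) = 320] leading coefficient -4: divide by -4 ⇒ div: -4*(4*x) = -80.
Step 5. [-4*(4*x) = -80] -4 out front; divide by -4. So div: 4*x = 20.
Step 6. [4*x = 20] 4 out front; divide by 4 ⇒ div: x = 5.

Answer: x ∈ {5}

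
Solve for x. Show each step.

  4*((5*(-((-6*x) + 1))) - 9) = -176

Step 1. [4*((5*(-((-6*x) + 1))) - 9) = -176] divide by the outer 4. So div: (5*(-((-6*x) + 1))) - 9 = -44.
Step 2. [(5*(-((-6*x) + 1))) - 9 = -44] peel the -9: add 9 from each side. So sub: 5*(-((-6*x) + 1)) = -35.
Step 3. [5*(-((-6*x) + 1)) = -35] LHS = 5·(…); ÷5 both sides. So div: -((-6*x) + 1) = -7.
Step 4. [-((-6*x) + 1) = -7] flip signs both sides, so neg: (-6*x) + 1 = 7.
Step 5. [(-6*x) + 1 = 7] 1 comes off first (subtract 1), so sub: -6*x = 6.
Step 6. [-6*x = 6] leading coefficient -6: divide by -6. So div: x = -1.

Answer: x ∈ {-1}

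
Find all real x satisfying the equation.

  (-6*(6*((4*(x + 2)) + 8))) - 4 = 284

Step 1. [(-6*(6*((4*(x + 2)) + 8))) - 4 = 284] the outer -4 inverts by adding 4, so sub: -6*(6*((4*(x + 2)) + 8)) = 288.
Step 2. [-6*(6*((4*(x + 2)) + 8)) = 288] leading coefficient -6: divide by -6. So div: 6*((4*(x + 2)) + 8) = -48.
Step 3. [6*((4*(x + 2)) + 8) = -48] 6·(inner) — divide through by 6, so div: (4*(x + 2)) + 8 = -8.
Step 4. [(4*(x + 2)) + 8 = -8] +8 is outermost — subtract 8 both sides, so sub: 4*(x + 2) = -16.
Step 5. [4*(x + 2) = -16] LHS = 4·(…); ÷4 both sides, so div: x + 2 = -4.
Step 6. [x + 2 = -4] the outer +2 inverts by subtracting 2. So sub: x = -6.

Answer: x ∈ {-6}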